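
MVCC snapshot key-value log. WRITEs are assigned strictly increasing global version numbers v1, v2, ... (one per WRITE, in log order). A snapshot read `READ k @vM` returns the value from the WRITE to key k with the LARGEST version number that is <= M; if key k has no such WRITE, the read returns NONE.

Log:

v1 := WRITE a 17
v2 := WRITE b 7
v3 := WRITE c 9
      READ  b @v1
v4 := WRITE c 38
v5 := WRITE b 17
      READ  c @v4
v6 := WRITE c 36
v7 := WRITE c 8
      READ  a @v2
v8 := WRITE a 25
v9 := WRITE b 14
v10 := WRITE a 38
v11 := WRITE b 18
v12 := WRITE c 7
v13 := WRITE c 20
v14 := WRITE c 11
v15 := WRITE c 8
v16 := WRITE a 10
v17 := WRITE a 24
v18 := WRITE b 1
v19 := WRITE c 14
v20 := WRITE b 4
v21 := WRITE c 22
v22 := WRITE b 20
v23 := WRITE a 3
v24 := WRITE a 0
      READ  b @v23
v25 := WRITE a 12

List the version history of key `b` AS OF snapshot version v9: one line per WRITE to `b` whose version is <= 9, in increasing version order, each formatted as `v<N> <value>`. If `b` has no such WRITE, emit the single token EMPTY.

Answer: v2 7
v5 17
v9 14

Derivation:
Scan writes for key=b with version <= 9:
  v1 WRITE a 17 -> skip
  v2 WRITE b 7 -> keep
  v3 WRITE c 9 -> skip
  v4 WRITE c 38 -> skip
  v5 WRITE b 17 -> keep
  v6 WRITE c 36 -> skip
  v7 WRITE c 8 -> skip
  v8 WRITE a 25 -> skip
  v9 WRITE b 14 -> keep
  v10 WRITE a 38 -> skip
  v11 WRITE b 18 -> drop (> snap)
  v12 WRITE c 7 -> skip
  v13 WRITE c 20 -> skip
  v14 WRITE c 11 -> skip
  v15 WRITE c 8 -> skip
  v16 WRITE a 10 -> skip
  v17 WRITE a 24 -> skip
  v18 WRITE b 1 -> drop (> snap)
  v19 WRITE c 14 -> skip
  v20 WRITE b 4 -> drop (> snap)
  v21 WRITE c 22 -> skip
  v22 WRITE b 20 -> drop (> snap)
  v23 WRITE a 3 -> skip
  v24 WRITE a 0 -> skip
  v25 WRITE a 12 -> skip
Collected: [(2, 7), (5, 17), (9, 14)]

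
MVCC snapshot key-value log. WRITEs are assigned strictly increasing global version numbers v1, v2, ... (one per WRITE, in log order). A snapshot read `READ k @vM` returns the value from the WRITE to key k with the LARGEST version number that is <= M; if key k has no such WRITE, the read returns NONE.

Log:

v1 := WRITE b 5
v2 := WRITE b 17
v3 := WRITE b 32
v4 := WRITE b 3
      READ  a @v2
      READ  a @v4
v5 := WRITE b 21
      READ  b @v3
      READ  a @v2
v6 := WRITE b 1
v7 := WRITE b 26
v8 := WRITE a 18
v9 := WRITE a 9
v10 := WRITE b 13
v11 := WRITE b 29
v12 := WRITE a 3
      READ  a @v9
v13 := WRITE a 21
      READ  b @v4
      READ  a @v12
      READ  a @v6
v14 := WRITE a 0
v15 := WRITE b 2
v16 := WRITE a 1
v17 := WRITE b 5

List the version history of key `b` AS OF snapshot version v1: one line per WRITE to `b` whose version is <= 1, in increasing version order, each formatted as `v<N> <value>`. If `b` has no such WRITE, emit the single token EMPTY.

Answer: v1 5

Derivation:
Scan writes for key=b with version <= 1:
  v1 WRITE b 5 -> keep
  v2 WRITE b 17 -> drop (> snap)
  v3 WRITE b 32 -> drop (> snap)
  v4 WRITE b 3 -> drop (> snap)
  v5 WRITE b 21 -> drop (> snap)
  v6 WRITE b 1 -> drop (> snap)
  v7 WRITE b 26 -> drop (> snap)
  v8 WRITE a 18 -> skip
  v9 WRITE a 9 -> skip
  v10 WRITE b 13 -> drop (> snap)
  v11 WRITE b 29 -> drop (> snap)
  v12 WRITE a 3 -> skip
  v13 WRITE a 21 -> skip
  v14 WRITE a 0 -> skip
  v15 WRITE b 2 -> drop (> snap)
  v16 WRITE a 1 -> skip
  v17 WRITE b 5 -> drop (> snap)
Collected: [(1, 5)]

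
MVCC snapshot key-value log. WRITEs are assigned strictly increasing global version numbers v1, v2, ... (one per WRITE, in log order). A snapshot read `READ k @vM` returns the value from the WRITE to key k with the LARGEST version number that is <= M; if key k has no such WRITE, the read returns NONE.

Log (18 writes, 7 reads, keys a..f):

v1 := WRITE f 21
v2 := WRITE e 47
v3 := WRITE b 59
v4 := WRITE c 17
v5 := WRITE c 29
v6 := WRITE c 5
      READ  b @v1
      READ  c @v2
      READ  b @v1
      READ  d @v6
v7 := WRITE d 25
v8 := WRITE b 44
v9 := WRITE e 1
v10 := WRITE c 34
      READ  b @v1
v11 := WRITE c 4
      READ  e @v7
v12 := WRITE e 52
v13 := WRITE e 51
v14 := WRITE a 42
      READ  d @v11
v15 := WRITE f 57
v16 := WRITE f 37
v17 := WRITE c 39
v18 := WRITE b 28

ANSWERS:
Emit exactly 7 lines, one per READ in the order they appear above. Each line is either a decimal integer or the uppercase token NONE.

v1: WRITE f=21  (f history now [(1, 21)])
v2: WRITE e=47  (e history now [(2, 47)])
v3: WRITE b=59  (b history now [(3, 59)])
v4: WRITE c=17  (c history now [(4, 17)])
v5: WRITE c=29  (c history now [(4, 17), (5, 29)])
v6: WRITE c=5  (c history now [(4, 17), (5, 29), (6, 5)])
READ b @v1: history=[(3, 59)] -> no version <= 1 -> NONE
READ c @v2: history=[(4, 17), (5, 29), (6, 5)] -> no version <= 2 -> NONE
READ b @v1: history=[(3, 59)] -> no version <= 1 -> NONE
READ d @v6: history=[] -> no version <= 6 -> NONE
v7: WRITE d=25  (d history now [(7, 25)])
v8: WRITE b=44  (b history now [(3, 59), (8, 44)])
v9: WRITE e=1  (e history now [(2, 47), (9, 1)])
v10: WRITE c=34  (c history now [(4, 17), (5, 29), (6, 5), (10, 34)])
READ b @v1: history=[(3, 59), (8, 44)] -> no version <= 1 -> NONE
v11: WRITE c=4  (c history now [(4, 17), (5, 29), (6, 5), (10, 34), (11, 4)])
READ e @v7: history=[(2, 47), (9, 1)] -> pick v2 -> 47
v12: WRITE e=52  (e history now [(2, 47), (9, 1), (12, 52)])
v13: WRITE e=51  (e history now [(2, 47), (9, 1), (12, 52), (13, 51)])
v14: WRITE a=42  (a history now [(14, 42)])
READ d @v11: history=[(7, 25)] -> pick v7 -> 25
v15: WRITE f=57  (f history now [(1, 21), (15, 57)])
v16: WRITE f=37  (f history now [(1, 21), (15, 57), (16, 37)])
v17: WRITE c=39  (c history now [(4, 17), (5, 29), (6, 5), (10, 34), (11, 4), (17, 39)])
v18: WRITE b=28  (b history now [(3, 59), (8, 44), (18, 28)])

Answer: NONE
NONE
NONE
NONE
NONE
47
25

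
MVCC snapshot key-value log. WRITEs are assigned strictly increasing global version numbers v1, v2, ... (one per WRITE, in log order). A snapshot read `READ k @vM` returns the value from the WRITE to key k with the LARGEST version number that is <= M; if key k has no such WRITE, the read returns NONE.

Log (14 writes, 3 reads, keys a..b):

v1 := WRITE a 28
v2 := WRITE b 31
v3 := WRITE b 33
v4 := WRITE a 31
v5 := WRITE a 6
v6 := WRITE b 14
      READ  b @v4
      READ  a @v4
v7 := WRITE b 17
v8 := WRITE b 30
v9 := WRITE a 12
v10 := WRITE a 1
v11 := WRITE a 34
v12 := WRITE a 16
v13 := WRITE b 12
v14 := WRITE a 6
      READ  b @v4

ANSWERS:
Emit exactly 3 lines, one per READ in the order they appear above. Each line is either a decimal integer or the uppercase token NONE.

v1: WRITE a=28  (a history now [(1, 28)])
v2: WRITE b=31  (b history now [(2, 31)])
v3: WRITE b=33  (b history now [(2, 31), (3, 33)])
v4: WRITE a=31  (a history now [(1, 28), (4, 31)])
v5: WRITE a=6  (a history now [(1, 28), (4, 31), (5, 6)])
v6: WRITE b=14  (b history now [(2, 31), (3, 33), (6, 14)])
READ b @v4: history=[(2, 31), (3, 33), (6, 14)] -> pick v3 -> 33
READ a @v4: history=[(1, 28), (4, 31), (5, 6)] -> pick v4 -> 31
v7: WRITE b=17  (b history now [(2, 31), (3, 33), (6, 14), (7, 17)])
v8: WRITE b=30  (b history now [(2, 31), (3, 33), (6, 14), (7, 17), (8, 30)])
v9: WRITE a=12  (a history now [(1, 28), (4, 31), (5, 6), (9, 12)])
v10: WRITE a=1  (a history now [(1, 28), (4, 31), (5, 6), (9, 12), (10, 1)])
v11: WRITE a=34  (a history now [(1, 28), (4, 31), (5, 6), (9, 12), (10, 1), (11, 34)])
v12: WRITE a=16  (a history now [(1, 28), (4, 31), (5, 6), (9, 12), (10, 1), (11, 34), (12, 16)])
v13: WRITE b=12  (b history now [(2, 31), (3, 33), (6, 14), (7, 17), (8, 30), (13, 12)])
v14: WRITE a=6  (a history now [(1, 28), (4, 31), (5, 6), (9, 12), (10, 1), (11, 34), (12, 16), (14, 6)])
READ b @v4: history=[(2, 31), (3, 33), (6, 14), (7, 17), (8, 30), (13, 12)] -> pick v3 -> 33

Answer: 33
31
33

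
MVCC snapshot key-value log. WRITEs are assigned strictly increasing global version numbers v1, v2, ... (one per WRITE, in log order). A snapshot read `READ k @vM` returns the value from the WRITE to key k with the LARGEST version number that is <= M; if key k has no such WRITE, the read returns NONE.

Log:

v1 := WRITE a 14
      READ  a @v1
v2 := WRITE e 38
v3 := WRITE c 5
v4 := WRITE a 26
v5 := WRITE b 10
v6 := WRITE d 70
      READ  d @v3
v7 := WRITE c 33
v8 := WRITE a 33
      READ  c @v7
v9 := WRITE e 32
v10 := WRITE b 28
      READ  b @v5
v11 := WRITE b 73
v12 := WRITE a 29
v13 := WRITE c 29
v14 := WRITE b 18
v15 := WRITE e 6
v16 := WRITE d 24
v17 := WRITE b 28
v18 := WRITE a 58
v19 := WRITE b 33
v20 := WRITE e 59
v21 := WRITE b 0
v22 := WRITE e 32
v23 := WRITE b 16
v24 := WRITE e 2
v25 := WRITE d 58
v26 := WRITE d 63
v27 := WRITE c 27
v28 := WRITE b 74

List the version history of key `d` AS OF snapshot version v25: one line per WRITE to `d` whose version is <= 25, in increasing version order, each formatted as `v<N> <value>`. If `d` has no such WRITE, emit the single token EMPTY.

Scan writes for key=d with version <= 25:
  v1 WRITE a 14 -> skip
  v2 WRITE e 38 -> skip
  v3 WRITE c 5 -> skip
  v4 WRITE a 26 -> skip
  v5 WRITE b 10 -> skip
  v6 WRITE d 70 -> keep
  v7 WRITE c 33 -> skip
  v8 WRITE a 33 -> skip
  v9 WRITE e 32 -> skip
  v10 WRITE b 28 -> skip
  v11 WRITE b 73 -> skip
  v12 WRITE a 29 -> skip
  v13 WRITE c 29 -> skip
  v14 WRITE b 18 -> skip
  v15 WRITE e 6 -> skip
  v16 WRITE d 24 -> keep
  v17 WRITE b 28 -> skip
  v18 WRITE a 58 -> skip
  v19 WRITE b 33 -> skip
  v20 WRITE e 59 -> skip
  v21 WRITE b 0 -> skip
  v22 WRITE e 32 -> skip
  v23 WRITE b 16 -> skip
  v24 WRITE e 2 -> skip
  v25 WRITE d 58 -> keep
  v26 WRITE d 63 -> drop (> snap)
  v27 WRITE c 27 -> skip
  v28 WRITE b 74 -> skip
Collected: [(6, 70), (16, 24), (25, 58)]

Answer: v6 70
v16 24
v25 58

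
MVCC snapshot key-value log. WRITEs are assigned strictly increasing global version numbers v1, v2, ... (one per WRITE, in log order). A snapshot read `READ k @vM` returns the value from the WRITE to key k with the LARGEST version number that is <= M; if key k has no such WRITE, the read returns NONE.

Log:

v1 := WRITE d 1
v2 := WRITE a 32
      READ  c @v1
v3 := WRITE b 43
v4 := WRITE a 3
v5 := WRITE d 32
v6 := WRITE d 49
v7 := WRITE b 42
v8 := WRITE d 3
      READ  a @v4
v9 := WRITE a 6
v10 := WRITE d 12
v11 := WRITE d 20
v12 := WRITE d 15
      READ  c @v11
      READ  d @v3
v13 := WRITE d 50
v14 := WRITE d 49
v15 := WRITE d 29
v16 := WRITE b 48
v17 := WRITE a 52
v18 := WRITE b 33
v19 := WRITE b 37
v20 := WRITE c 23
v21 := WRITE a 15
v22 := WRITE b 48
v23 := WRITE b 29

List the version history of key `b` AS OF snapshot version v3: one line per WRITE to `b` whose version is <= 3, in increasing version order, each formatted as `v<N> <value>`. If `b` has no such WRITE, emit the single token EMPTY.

Answer: v3 43

Derivation:
Scan writes for key=b with version <= 3:
  v1 WRITE d 1 -> skip
  v2 WRITE a 32 -> skip
  v3 WRITE b 43 -> keep
  v4 WRITE a 3 -> skip
  v5 WRITE d 32 -> skip
  v6 WRITE d 49 -> skip
  v7 WRITE b 42 -> drop (> snap)
  v8 WRITE d 3 -> skip
  v9 WRITE a 6 -> skip
  v10 WRITE d 12 -> skip
  v11 WRITE d 20 -> skip
  v12 WRITE d 15 -> skip
  v13 WRITE d 50 -> skip
  v14 WRITE d 49 -> skip
  v15 WRITE d 29 -> skip
  v16 WRITE b 48 -> drop (> snap)
  v17 WRITE a 52 -> skip
  v18 WRITE b 33 -> drop (> snap)
  v19 WRITE b 37 -> drop (> snap)
  v20 WRITE c 23 -> skip
  v21 WRITE a 15 -> skip
  v22 WRITE b 48 -> drop (> snap)
  v23 WRITE b 29 -> drop (> snap)
Collected: [(3, 43)]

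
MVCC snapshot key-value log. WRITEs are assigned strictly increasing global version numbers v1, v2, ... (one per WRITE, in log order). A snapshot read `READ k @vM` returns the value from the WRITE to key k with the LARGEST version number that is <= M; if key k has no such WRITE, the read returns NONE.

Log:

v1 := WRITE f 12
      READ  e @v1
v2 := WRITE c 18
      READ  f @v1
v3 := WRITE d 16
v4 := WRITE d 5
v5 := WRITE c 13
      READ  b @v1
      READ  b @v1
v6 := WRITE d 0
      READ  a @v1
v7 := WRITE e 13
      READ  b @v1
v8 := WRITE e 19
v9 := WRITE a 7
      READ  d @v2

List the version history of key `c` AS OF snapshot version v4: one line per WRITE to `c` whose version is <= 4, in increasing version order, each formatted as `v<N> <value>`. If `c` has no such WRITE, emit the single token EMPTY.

Scan writes for key=c with version <= 4:
  v1 WRITE f 12 -> skip
  v2 WRITE c 18 -> keep
  v3 WRITE d 16 -> skip
  v4 WRITE d 5 -> skip
  v5 WRITE c 13 -> drop (> snap)
  v6 WRITE d 0 -> skip
  v7 WRITE e 13 -> skip
  v8 WRITE e 19 -> skip
  v9 WRITE a 7 -> skip
Collected: [(2, 18)]

Answer: v2 18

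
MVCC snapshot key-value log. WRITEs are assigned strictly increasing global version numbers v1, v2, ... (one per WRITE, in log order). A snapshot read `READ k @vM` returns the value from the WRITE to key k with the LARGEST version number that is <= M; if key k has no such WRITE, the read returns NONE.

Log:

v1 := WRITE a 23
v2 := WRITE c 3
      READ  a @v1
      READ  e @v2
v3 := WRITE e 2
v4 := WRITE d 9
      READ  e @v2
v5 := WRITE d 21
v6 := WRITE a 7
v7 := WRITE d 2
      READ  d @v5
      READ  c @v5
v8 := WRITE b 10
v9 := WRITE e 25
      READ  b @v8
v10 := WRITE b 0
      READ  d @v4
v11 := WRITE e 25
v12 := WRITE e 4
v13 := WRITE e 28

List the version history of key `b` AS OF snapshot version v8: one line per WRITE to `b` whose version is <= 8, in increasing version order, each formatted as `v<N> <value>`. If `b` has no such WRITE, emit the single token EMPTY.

Scan writes for key=b with version <= 8:
  v1 WRITE a 23 -> skip
  v2 WRITE c 3 -> skip
  v3 WRITE e 2 -> skip
  v4 WRITE d 9 -> skip
  v5 WRITE d 21 -> skip
  v6 WRITE a 7 -> skip
  v7 WRITE d 2 -> skip
  v8 WRITE b 10 -> keep
  v9 WRITE e 25 -> skip
  v10 WRITE b 0 -> drop (> snap)
  v11 WRITE e 25 -> skip
  v12 WRITE e 4 -> skip
  v13 WRITE e 28 -> skip
Collected: [(8, 10)]

Answer: v8 10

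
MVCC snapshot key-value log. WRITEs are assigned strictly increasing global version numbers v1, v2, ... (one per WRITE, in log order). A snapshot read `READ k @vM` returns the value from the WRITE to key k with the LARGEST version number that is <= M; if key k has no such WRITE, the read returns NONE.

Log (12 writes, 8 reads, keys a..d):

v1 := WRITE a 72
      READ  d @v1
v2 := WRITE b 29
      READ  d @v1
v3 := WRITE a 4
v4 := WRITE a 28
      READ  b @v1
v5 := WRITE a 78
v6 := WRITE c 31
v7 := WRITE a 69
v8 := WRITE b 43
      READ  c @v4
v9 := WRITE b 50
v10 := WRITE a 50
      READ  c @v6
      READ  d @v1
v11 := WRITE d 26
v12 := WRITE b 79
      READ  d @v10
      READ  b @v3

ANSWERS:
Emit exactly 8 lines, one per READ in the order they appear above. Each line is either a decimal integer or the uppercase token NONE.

Answer: NONE
NONE
NONE
NONE
31
NONE
NONE
29

Derivation:
v1: WRITE a=72  (a history now [(1, 72)])
READ d @v1: history=[] -> no version <= 1 -> NONE
v2: WRITE b=29  (b history now [(2, 29)])
READ d @v1: history=[] -> no version <= 1 -> NONE
v3: WRITE a=4  (a history now [(1, 72), (3, 4)])
v4: WRITE a=28  (a history now [(1, 72), (3, 4), (4, 28)])
READ b @v1: history=[(2, 29)] -> no version <= 1 -> NONE
v5: WRITE a=78  (a history now [(1, 72), (3, 4), (4, 28), (5, 78)])
v6: WRITE c=31  (c history now [(6, 31)])
v7: WRITE a=69  (a history now [(1, 72), (3, 4), (4, 28), (5, 78), (7, 69)])
v8: WRITE b=43  (b history now [(2, 29), (8, 43)])
READ c @v4: history=[(6, 31)] -> no version <= 4 -> NONE
v9: WRITE b=50  (b history now [(2, 29), (8, 43), (9, 50)])
v10: WRITE a=50  (a history now [(1, 72), (3, 4), (4, 28), (5, 78), (7, 69), (10, 50)])
READ c @v6: history=[(6, 31)] -> pick v6 -> 31
READ d @v1: history=[] -> no version <= 1 -> NONE
v11: WRITE d=26  (d history now [(11, 26)])
v12: WRITE b=79  (b history now [(2, 29), (8, 43), (9, 50), (12, 79)])
READ d @v10: history=[(11, 26)] -> no version <= 10 -> NONE
READ b @v3: history=[(2, 29), (8, 43), (9, 50), (12, 79)] -> pick v2 -> 29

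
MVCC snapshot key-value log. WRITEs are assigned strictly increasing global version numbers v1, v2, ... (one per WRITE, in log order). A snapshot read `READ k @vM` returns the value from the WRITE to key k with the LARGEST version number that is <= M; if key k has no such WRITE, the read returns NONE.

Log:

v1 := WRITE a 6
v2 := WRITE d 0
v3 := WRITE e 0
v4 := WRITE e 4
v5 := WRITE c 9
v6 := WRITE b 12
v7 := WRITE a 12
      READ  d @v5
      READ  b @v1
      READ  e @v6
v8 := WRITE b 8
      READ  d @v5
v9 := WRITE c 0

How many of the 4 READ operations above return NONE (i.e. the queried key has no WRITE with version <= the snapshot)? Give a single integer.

v1: WRITE a=6  (a history now [(1, 6)])
v2: WRITE d=0  (d history now [(2, 0)])
v3: WRITE e=0  (e history now [(3, 0)])
v4: WRITE e=4  (e history now [(3, 0), (4, 4)])
v5: WRITE c=9  (c history now [(5, 9)])
v6: WRITE b=12  (b history now [(6, 12)])
v7: WRITE a=12  (a history now [(1, 6), (7, 12)])
READ d @v5: history=[(2, 0)] -> pick v2 -> 0
READ b @v1: history=[(6, 12)] -> no version <= 1 -> NONE
READ e @v6: history=[(3, 0), (4, 4)] -> pick v4 -> 4
v8: WRITE b=8  (b history now [(6, 12), (8, 8)])
READ d @v5: history=[(2, 0)] -> pick v2 -> 0
v9: WRITE c=0  (c history now [(5, 9), (9, 0)])
Read results in order: ['0', 'NONE', '4', '0']
NONE count = 1

Answer: 1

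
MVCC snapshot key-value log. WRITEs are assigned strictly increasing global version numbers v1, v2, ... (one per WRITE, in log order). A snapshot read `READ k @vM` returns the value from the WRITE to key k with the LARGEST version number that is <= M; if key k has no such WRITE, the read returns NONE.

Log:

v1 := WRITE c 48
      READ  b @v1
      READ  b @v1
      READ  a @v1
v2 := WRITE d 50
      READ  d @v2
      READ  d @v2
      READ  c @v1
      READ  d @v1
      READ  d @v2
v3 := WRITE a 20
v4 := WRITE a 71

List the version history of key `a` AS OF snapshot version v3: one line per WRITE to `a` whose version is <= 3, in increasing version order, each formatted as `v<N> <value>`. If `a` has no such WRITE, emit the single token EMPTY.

Answer: v3 20

Derivation:
Scan writes for key=a with version <= 3:
  v1 WRITE c 48 -> skip
  v2 WRITE d 50 -> skip
  v3 WRITE a 20 -> keep
  v4 WRITE a 71 -> drop (> snap)
Collected: [(3, 20)]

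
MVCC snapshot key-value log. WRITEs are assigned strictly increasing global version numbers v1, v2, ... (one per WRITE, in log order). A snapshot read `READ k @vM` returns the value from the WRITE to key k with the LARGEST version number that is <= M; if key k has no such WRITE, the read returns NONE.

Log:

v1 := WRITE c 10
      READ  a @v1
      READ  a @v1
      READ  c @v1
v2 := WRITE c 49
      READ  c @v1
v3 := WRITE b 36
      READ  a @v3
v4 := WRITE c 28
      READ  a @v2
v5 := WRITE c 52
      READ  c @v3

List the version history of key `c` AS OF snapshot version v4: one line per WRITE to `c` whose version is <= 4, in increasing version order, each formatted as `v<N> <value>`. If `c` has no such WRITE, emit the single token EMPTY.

Answer: v1 10
v2 49
v4 28

Derivation:
Scan writes for key=c with version <= 4:
  v1 WRITE c 10 -> keep
  v2 WRITE c 49 -> keep
  v3 WRITE b 36 -> skip
  v4 WRITE c 28 -> keep
  v5 WRITE c 52 -> drop (> snap)
Collected: [(1, 10), (2, 49), (4, 28)]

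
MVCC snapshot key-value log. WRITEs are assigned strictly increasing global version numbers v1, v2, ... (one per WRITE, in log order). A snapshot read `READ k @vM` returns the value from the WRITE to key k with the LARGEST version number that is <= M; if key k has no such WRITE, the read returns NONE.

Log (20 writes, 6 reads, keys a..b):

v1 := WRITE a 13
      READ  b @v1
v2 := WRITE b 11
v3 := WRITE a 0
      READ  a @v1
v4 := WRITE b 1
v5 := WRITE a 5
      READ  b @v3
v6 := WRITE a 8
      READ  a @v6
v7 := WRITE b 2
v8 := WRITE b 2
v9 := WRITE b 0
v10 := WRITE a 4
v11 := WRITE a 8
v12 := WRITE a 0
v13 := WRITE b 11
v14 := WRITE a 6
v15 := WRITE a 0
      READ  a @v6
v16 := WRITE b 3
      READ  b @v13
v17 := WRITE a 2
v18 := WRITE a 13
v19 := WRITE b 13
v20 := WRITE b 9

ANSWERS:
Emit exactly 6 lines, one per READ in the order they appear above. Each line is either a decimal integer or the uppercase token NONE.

Answer: NONE
13
11
8
8
11

Derivation:
v1: WRITE a=13  (a history now [(1, 13)])
READ b @v1: history=[] -> no version <= 1 -> NONE
v2: WRITE b=11  (b history now [(2, 11)])
v3: WRITE a=0  (a history now [(1, 13), (3, 0)])
READ a @v1: history=[(1, 13), (3, 0)] -> pick v1 -> 13
v4: WRITE b=1  (b history now [(2, 11), (4, 1)])
v5: WRITE a=5  (a history now [(1, 13), (3, 0), (5, 5)])
READ b @v3: history=[(2, 11), (4, 1)] -> pick v2 -> 11
v6: WRITE a=8  (a history now [(1, 13), (3, 0), (5, 5), (6, 8)])
READ a @v6: history=[(1, 13), (3, 0), (5, 5), (6, 8)] -> pick v6 -> 8
v7: WRITE b=2  (b history now [(2, 11), (4, 1), (7, 2)])
v8: WRITE b=2  (b history now [(2, 11), (4, 1), (7, 2), (8, 2)])
v9: WRITE b=0  (b history now [(2, 11), (4, 1), (7, 2), (8, 2), (9, 0)])
v10: WRITE a=4  (a history now [(1, 13), (3, 0), (5, 5), (6, 8), (10, 4)])
v11: WRITE a=8  (a history now [(1, 13), (3, 0), (5, 5), (6, 8), (10, 4), (11, 8)])
v12: WRITE a=0  (a history now [(1, 13), (3, 0), (5, 5), (6, 8), (10, 4), (11, 8), (12, 0)])
v13: WRITE b=11  (b history now [(2, 11), (4, 1), (7, 2), (8, 2), (9, 0), (13, 11)])
v14: WRITE a=6  (a history now [(1, 13), (3, 0), (5, 5), (6, 8), (10, 4), (11, 8), (12, 0), (14, 6)])
v15: WRITE a=0  (a history now [(1, 13), (3, 0), (5, 5), (6, 8), (10, 4), (11, 8), (12, 0), (14, 6), (15, 0)])
READ a @v6: history=[(1, 13), (3, 0), (5, 5), (6, 8), (10, 4), (11, 8), (12, 0), (14, 6), (15, 0)] -> pick v6 -> 8
v16: WRITE b=3  (b history now [(2, 11), (4, 1), (7, 2), (8, 2), (9, 0), (13, 11), (16, 3)])
READ b @v13: history=[(2, 11), (4, 1), (7, 2), (8, 2), (9, 0), (13, 11), (16, 3)] -> pick v13 -> 11
v17: WRITE a=2  (a history now [(1, 13), (3, 0), (5, 5), (6, 8), (10, 4), (11, 8), (12, 0), (14, 6), (15, 0), (17, 2)])
v18: WRITE a=13  (a history now [(1, 13), (3, 0), (5, 5), (6, 8), (10, 4), (11, 8), (12, 0), (14, 6), (15, 0), (17, 2), (18, 13)])
v19: WRITE b=13  (b history now [(2, 11), (4, 1), (7, 2), (8, 2), (9, 0), (13, 11), (16, 3), (19, 13)])
v20: WRITE b=9  (b history now [(2, 11), (4, 1), (7, 2), (8, 2), (9, 0), (13, 11), (16, 3), (19, 13), (20, 9)])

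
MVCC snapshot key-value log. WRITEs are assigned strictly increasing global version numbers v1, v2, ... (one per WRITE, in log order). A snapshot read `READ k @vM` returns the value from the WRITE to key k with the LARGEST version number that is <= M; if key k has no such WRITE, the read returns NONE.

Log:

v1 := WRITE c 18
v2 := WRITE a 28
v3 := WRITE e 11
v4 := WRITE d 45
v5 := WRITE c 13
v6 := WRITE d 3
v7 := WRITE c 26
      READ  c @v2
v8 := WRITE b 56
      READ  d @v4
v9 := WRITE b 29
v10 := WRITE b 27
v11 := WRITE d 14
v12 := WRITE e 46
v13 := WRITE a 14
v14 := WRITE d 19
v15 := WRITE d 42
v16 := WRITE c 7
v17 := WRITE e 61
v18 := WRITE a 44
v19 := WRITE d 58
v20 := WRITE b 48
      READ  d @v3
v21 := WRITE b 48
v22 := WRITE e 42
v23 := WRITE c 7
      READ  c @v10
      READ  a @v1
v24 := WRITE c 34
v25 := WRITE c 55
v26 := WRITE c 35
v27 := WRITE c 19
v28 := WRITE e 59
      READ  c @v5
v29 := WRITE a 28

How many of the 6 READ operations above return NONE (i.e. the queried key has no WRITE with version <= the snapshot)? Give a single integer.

Answer: 2

Derivation:
v1: WRITE c=18  (c history now [(1, 18)])
v2: WRITE a=28  (a history now [(2, 28)])
v3: WRITE e=11  (e history now [(3, 11)])
v4: WRITE d=45  (d history now [(4, 45)])
v5: WRITE c=13  (c history now [(1, 18), (5, 13)])
v6: WRITE d=3  (d history now [(4, 45), (6, 3)])
v7: WRITE c=26  (c history now [(1, 18), (5, 13), (7, 26)])
READ c @v2: history=[(1, 18), (5, 13), (7, 26)] -> pick v1 -> 18
v8: WRITE b=56  (b history now [(8, 56)])
READ d @v4: history=[(4, 45), (6, 3)] -> pick v4 -> 45
v9: WRITE b=29  (b history now [(8, 56), (9, 29)])
v10: WRITE b=27  (b history now [(8, 56), (9, 29), (10, 27)])
v11: WRITE d=14  (d history now [(4, 45), (6, 3), (11, 14)])
v12: WRITE e=46  (e history now [(3, 11), (12, 46)])
v13: WRITE a=14  (a history now [(2, 28), (13, 14)])
v14: WRITE d=19  (d history now [(4, 45), (6, 3), (11, 14), (14, 19)])
v15: WRITE d=42  (d history now [(4, 45), (6, 3), (11, 14), (14, 19), (15, 42)])
v16: WRITE c=7  (c history now [(1, 18), (5, 13), (7, 26), (16, 7)])
v17: WRITE e=61  (e history now [(3, 11), (12, 46), (17, 61)])
v18: WRITE a=44  (a history now [(2, 28), (13, 14), (18, 44)])
v19: WRITE d=58  (d history now [(4, 45), (6, 3), (11, 14), (14, 19), (15, 42), (19, 58)])
v20: WRITE b=48  (b history now [(8, 56), (9, 29), (10, 27), (20, 48)])
READ d @v3: history=[(4, 45), (6, 3), (11, 14), (14, 19), (15, 42), (19, 58)] -> no version <= 3 -> NONE
v21: WRITE b=48  (b history now [(8, 56), (9, 29), (10, 27), (20, 48), (21, 48)])
v22: WRITE e=42  (e history now [(3, 11), (12, 46), (17, 61), (22, 42)])
v23: WRITE c=7  (c history now [(1, 18), (5, 13), (7, 26), (16, 7), (23, 7)])
READ c @v10: history=[(1, 18), (5, 13), (7, 26), (16, 7), (23, 7)] -> pick v7 -> 26
READ a @v1: history=[(2, 28), (13, 14), (18, 44)] -> no version <= 1 -> NONE
v24: WRITE c=34  (c history now [(1, 18), (5, 13), (7, 26), (16, 7), (23, 7), (24, 34)])
v25: WRITE c=55  (c history now [(1, 18), (5, 13), (7, 26), (16, 7), (23, 7), (24, 34), (25, 55)])
v26: WRITE c=35  (c history now [(1, 18), (5, 13), (7, 26), (16, 7), (23, 7), (24, 34), (25, 55), (26, 35)])
v27: WRITE c=19  (c history now [(1, 18), (5, 13), (7, 26), (16, 7), (23, 7), (24, 34), (25, 55), (26, 35), (27, 19)])
v28: WRITE e=59  (e history now [(3, 11), (12, 46), (17, 61), (22, 42), (28, 59)])
READ c @v5: history=[(1, 18), (5, 13), (7, 26), (16, 7), (23, 7), (24, 34), (25, 55), (26, 35), (27, 19)] -> pick v5 -> 13
v29: WRITE a=28  (a history now [(2, 28), (13, 14), (18, 44), (29, 28)])
Read results in order: ['18', '45', 'NONE', '26', 'NONE', '13']
NONE count = 2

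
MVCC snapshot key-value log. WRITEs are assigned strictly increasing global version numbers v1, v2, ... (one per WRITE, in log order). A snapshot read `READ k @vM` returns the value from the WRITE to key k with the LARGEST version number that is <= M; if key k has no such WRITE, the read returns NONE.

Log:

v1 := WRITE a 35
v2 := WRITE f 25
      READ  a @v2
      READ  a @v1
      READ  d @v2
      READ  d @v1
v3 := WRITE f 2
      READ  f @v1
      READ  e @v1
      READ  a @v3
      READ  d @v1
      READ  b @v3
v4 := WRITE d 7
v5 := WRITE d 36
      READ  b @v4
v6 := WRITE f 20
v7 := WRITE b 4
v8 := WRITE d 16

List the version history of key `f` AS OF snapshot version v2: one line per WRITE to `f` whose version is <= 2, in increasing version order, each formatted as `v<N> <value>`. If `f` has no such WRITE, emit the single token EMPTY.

Scan writes for key=f with version <= 2:
  v1 WRITE a 35 -> skip
  v2 WRITE f 25 -> keep
  v3 WRITE f 2 -> drop (> snap)
  v4 WRITE d 7 -> skip
  v5 WRITE d 36 -> skip
  v6 WRITE f 20 -> drop (> snap)
  v7 WRITE b 4 -> skip
  v8 WRITE d 16 -> skip
Collected: [(2, 25)]

Answer: v2 25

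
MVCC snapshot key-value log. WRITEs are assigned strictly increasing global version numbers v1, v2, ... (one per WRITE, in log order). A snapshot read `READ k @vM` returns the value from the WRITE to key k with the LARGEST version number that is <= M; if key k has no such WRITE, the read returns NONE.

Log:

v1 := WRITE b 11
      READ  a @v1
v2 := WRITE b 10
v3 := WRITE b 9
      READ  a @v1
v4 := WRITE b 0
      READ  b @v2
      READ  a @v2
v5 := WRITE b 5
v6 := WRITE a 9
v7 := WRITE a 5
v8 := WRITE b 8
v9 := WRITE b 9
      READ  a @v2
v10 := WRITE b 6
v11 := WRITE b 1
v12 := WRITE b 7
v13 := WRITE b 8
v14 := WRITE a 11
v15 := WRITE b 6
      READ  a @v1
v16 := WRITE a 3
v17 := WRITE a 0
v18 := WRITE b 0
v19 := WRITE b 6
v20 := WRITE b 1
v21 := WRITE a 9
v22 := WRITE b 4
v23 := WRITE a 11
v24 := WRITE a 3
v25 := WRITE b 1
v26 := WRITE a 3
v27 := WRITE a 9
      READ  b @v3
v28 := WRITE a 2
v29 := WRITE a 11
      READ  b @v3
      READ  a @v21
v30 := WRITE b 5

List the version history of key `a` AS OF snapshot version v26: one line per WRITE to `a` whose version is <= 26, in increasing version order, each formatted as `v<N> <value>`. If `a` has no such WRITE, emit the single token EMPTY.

Scan writes for key=a with version <= 26:
  v1 WRITE b 11 -> skip
  v2 WRITE b 10 -> skip
  v3 WRITE b 9 -> skip
  v4 WRITE b 0 -> skip
  v5 WRITE b 5 -> skip
  v6 WRITE a 9 -> keep
  v7 WRITE a 5 -> keep
  v8 WRITE b 8 -> skip
  v9 WRITE b 9 -> skip
  v10 WRITE b 6 -> skip
  v11 WRITE b 1 -> skip
  v12 WRITE b 7 -> skip
  v13 WRITE b 8 -> skip
  v14 WRITE a 11 -> keep
  v15 WRITE b 6 -> skip
  v16 WRITE a 3 -> keep
  v17 WRITE a 0 -> keep
  v18 WRITE b 0 -> skip
  v19 WRITE b 6 -> skip
  v20 WRITE b 1 -> skip
  v21 WRITE a 9 -> keep
  v22 WRITE b 4 -> skip
  v23 WRITE a 11 -> keep
  v24 WRITE a 3 -> keep
  v25 WRITE b 1 -> skip
  v26 WRITE a 3 -> keep
  v27 WRITE a 9 -> drop (> snap)
  v28 WRITE a 2 -> drop (> snap)
  v29 WRITE a 11 -> drop (> snap)
  v30 WRITE b 5 -> skip
Collected: [(6, 9), (7, 5), (14, 11), (16, 3), (17, 0), (21, 9), (23, 11), (24, 3), (26, 3)]

Answer: v6 9
v7 5
v14 11
v16 3
v17 0
v21 9
v23 11
v24 3
v26 3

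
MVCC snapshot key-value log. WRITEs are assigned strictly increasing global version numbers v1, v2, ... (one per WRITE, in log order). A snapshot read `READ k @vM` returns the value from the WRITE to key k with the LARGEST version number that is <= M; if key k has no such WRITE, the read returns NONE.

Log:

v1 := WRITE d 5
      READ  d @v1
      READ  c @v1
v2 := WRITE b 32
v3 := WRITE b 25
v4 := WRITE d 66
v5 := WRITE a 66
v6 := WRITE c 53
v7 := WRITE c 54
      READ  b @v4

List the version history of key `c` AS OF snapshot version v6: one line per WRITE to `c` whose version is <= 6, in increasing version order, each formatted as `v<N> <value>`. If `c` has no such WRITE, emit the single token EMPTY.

Scan writes for key=c with version <= 6:
  v1 WRITE d 5 -> skip
  v2 WRITE b 32 -> skip
  v3 WRITE b 25 -> skip
  v4 WRITE d 66 -> skip
  v5 WRITE a 66 -> skip
  v6 WRITE c 53 -> keep
  v7 WRITE c 54 -> drop (> snap)
Collected: [(6, 53)]

Answer: v6 53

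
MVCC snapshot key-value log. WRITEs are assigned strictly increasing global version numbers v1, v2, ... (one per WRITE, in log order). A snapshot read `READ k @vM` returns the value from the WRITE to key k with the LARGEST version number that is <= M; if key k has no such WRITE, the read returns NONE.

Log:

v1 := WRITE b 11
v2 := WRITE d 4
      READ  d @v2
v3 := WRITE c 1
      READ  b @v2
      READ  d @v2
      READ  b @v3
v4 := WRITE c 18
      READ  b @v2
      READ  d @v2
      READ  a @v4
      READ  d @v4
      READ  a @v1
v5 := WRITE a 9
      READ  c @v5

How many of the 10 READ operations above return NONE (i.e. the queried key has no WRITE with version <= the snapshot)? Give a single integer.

v1: WRITE b=11  (b history now [(1, 11)])
v2: WRITE d=4  (d history now [(2, 4)])
READ d @v2: history=[(2, 4)] -> pick v2 -> 4
v3: WRITE c=1  (c history now [(3, 1)])
READ b @v2: history=[(1, 11)] -> pick v1 -> 11
READ d @v2: history=[(2, 4)] -> pick v2 -> 4
READ b @v3: history=[(1, 11)] -> pick v1 -> 11
v4: WRITE c=18  (c history now [(3, 1), (4, 18)])
READ b @v2: history=[(1, 11)] -> pick v1 -> 11
READ d @v2: history=[(2, 4)] -> pick v2 -> 4
READ a @v4: history=[] -> no version <= 4 -> NONE
READ d @v4: history=[(2, 4)] -> pick v2 -> 4
READ a @v1: history=[] -> no version <= 1 -> NONE
v5: WRITE a=9  (a history now [(5, 9)])
READ c @v5: history=[(3, 1), (4, 18)] -> pick v4 -> 18
Read results in order: ['4', '11', '4', '11', '11', '4', 'NONE', '4', 'NONE', '18']
NONE count = 2

Answer: 2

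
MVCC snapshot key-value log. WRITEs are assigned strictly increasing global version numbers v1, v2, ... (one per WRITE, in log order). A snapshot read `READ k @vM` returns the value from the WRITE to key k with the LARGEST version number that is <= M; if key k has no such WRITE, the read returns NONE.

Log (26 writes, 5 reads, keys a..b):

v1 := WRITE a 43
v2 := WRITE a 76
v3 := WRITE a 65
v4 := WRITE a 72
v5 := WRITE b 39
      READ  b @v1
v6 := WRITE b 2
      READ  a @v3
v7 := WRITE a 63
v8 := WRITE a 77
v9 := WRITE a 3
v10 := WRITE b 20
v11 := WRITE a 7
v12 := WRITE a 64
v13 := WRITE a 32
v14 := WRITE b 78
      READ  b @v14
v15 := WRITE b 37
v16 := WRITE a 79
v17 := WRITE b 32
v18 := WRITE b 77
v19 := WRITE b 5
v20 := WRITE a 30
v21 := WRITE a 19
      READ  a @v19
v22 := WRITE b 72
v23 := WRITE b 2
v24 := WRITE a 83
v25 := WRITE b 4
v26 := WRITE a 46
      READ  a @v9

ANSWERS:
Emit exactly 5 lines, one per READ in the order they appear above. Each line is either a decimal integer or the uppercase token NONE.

Answer: NONE
65
78
79
3

Derivation:
v1: WRITE a=43  (a history now [(1, 43)])
v2: WRITE a=76  (a history now [(1, 43), (2, 76)])
v3: WRITE a=65  (a history now [(1, 43), (2, 76), (3, 65)])
v4: WRITE a=72  (a history now [(1, 43), (2, 76), (3, 65), (4, 72)])
v5: WRITE b=39  (b history now [(5, 39)])
READ b @v1: history=[(5, 39)] -> no version <= 1 -> NONE
v6: WRITE b=2  (b history now [(5, 39), (6, 2)])
READ a @v3: history=[(1, 43), (2, 76), (3, 65), (4, 72)] -> pick v3 -> 65
v7: WRITE a=63  (a history now [(1, 43), (2, 76), (3, 65), (4, 72), (7, 63)])
v8: WRITE a=77  (a history now [(1, 43), (2, 76), (3, 65), (4, 72), (7, 63), (8, 77)])
v9: WRITE a=3  (a history now [(1, 43), (2, 76), (3, 65), (4, 72), (7, 63), (8, 77), (9, 3)])
v10: WRITE b=20  (b history now [(5, 39), (6, 2), (10, 20)])
v11: WRITE a=7  (a history now [(1, 43), (2, 76), (3, 65), (4, 72), (7, 63), (8, 77), (9, 3), (11, 7)])
v12: WRITE a=64  (a history now [(1, 43), (2, 76), (3, 65), (4, 72), (7, 63), (8, 77), (9, 3), (11, 7), (12, 64)])
v13: WRITE a=32  (a history now [(1, 43), (2, 76), (3, 65), (4, 72), (7, 63), (8, 77), (9, 3), (11, 7), (12, 64), (13, 32)])
v14: WRITE b=78  (b history now [(5, 39), (6, 2), (10, 20), (14, 78)])
READ b @v14: history=[(5, 39), (6, 2), (10, 20), (14, 78)] -> pick v14 -> 78
v15: WRITE b=37  (b history now [(5, 39), (6, 2), (10, 20), (14, 78), (15, 37)])
v16: WRITE a=79  (a history now [(1, 43), (2, 76), (3, 65), (4, 72), (7, 63), (8, 77), (9, 3), (11, 7), (12, 64), (13, 32), (16, 79)])
v17: WRITE b=32  (b history now [(5, 39), (6, 2), (10, 20), (14, 78), (15, 37), (17, 32)])
v18: WRITE b=77  (b history now [(5, 39), (6, 2), (10, 20), (14, 78), (15, 37), (17, 32), (18, 77)])
v19: WRITE b=5  (b history now [(5, 39), (6, 2), (10, 20), (14, 78), (15, 37), (17, 32), (18, 77), (19, 5)])
v20: WRITE a=30  (a history now [(1, 43), (2, 76), (3, 65), (4, 72), (7, 63), (8, 77), (9, 3), (11, 7), (12, 64), (13, 32), (16, 79), (20, 30)])
v21: WRITE a=19  (a history now [(1, 43), (2, 76), (3, 65), (4, 72), (7, 63), (8, 77), (9, 3), (11, 7), (12, 64), (13, 32), (16, 79), (20, 30), (21, 19)])
READ a @v19: history=[(1, 43), (2, 76), (3, 65), (4, 72), (7, 63), (8, 77), (9, 3), (11, 7), (12, 64), (13, 32), (16, 79), (20, 30), (21, 19)] -> pick v16 -> 79
v22: WRITE b=72  (b history now [(5, 39), (6, 2), (10, 20), (14, 78), (15, 37), (17, 32), (18, 77), (19, 5), (22, 72)])
v23: WRITE b=2  (b history now [(5, 39), (6, 2), (10, 20), (14, 78), (15, 37), (17, 32), (18, 77), (19, 5), (22, 72), (23, 2)])
v24: WRITE a=83  (a history now [(1, 43), (2, 76), (3, 65), (4, 72), (7, 63), (8, 77), (9, 3), (11, 7), (12, 64), (13, 32), (16, 79), (20, 30), (21, 19), (24, 83)])
v25: WRITE b=4  (b history now [(5, 39), (6, 2), (10, 20), (14, 78), (15, 37), (17, 32), (18, 77), (19, 5), (22, 72), (23, 2), (25, 4)])
v26: WRITE a=46  (a history now [(1, 43), (2, 76), (3, 65), (4, 72), (7, 63), (8, 77), (9, 3), (11, 7), (12, 64), (13, 32), (16, 79), (20, 30), (21, 19), (24, 83), (26, 46)])
READ a @v9: history=[(1, 43), (2, 76), (3, 65), (4, 72), (7, 63), (8, 77), (9, 3), (11, 7), (12, 64), (13, 32), (16, 79), (20, 30), (21, 19), (24, 83), (26, 46)] -> pick v9 -> 3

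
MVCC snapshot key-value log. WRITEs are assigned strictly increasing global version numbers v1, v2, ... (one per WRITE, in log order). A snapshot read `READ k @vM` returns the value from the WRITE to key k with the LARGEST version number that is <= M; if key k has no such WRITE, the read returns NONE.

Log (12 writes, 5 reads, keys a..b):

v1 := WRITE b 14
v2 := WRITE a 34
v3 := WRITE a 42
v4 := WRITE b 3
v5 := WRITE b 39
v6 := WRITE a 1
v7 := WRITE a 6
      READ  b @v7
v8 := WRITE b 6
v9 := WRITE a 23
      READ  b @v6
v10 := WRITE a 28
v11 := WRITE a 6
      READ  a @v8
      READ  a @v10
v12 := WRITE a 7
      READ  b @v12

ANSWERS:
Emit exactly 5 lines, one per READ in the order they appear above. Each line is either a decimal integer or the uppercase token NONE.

Answer: 39
39
6
28
6

Derivation:
v1: WRITE b=14  (b history now [(1, 14)])
v2: WRITE a=34  (a history now [(2, 34)])
v3: WRITE a=42  (a history now [(2, 34), (3, 42)])
v4: WRITE b=3  (b history now [(1, 14), (4, 3)])
v5: WRITE b=39  (b history now [(1, 14), (4, 3), (5, 39)])
v6: WRITE a=1  (a history now [(2, 34), (3, 42), (6, 1)])
v7: WRITE a=6  (a history now [(2, 34), (3, 42), (6, 1), (7, 6)])
READ b @v7: history=[(1, 14), (4, 3), (5, 39)] -> pick v5 -> 39
v8: WRITE b=6  (b history now [(1, 14), (4, 3), (5, 39), (8, 6)])
v9: WRITE a=23  (a history now [(2, 34), (3, 42), (6, 1), (7, 6), (9, 23)])
READ b @v6: history=[(1, 14), (4, 3), (5, 39), (8, 6)] -> pick v5 -> 39
v10: WRITE a=28  (a history now [(2, 34), (3, 42), (6, 1), (7, 6), (9, 23), (10, 28)])
v11: WRITE a=6  (a history now [(2, 34), (3, 42), (6, 1), (7, 6), (9, 23), (10, 28), (11, 6)])
READ a @v8: history=[(2, 34), (3, 42), (6, 1), (7, 6), (9, 23), (10, 28), (11, 6)] -> pick v7 -> 6
READ a @v10: history=[(2, 34), (3, 42), (6, 1), (7, 6), (9, 23), (10, 28), (11, 6)] -> pick v10 -> 28
v12: WRITE a=7  (a history now [(2, 34), (3, 42), (6, 1), (7, 6), (9, 23), (10, 28), (11, 6), (12, 7)])
READ b @v12: history=[(1, 14), (4, 3), (5, 39), (8, 6)] -> pick v8 -> 6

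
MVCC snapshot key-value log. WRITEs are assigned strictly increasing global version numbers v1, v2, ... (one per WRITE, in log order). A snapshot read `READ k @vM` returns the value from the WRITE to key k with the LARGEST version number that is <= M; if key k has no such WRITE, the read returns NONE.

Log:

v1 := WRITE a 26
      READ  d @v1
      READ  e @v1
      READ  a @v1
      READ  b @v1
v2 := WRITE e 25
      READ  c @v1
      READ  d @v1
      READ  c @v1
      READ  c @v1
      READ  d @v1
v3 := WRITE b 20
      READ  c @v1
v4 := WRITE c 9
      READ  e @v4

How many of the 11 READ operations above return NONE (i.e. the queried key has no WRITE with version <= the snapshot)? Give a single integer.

v1: WRITE a=26  (a history now [(1, 26)])
READ d @v1: history=[] -> no version <= 1 -> NONE
READ e @v1: history=[] -> no version <= 1 -> NONE
READ a @v1: history=[(1, 26)] -> pick v1 -> 26
READ b @v1: history=[] -> no version <= 1 -> NONE
v2: WRITE e=25  (e history now [(2, 25)])
READ c @v1: history=[] -> no version <= 1 -> NONE
READ d @v1: history=[] -> no version <= 1 -> NONE
READ c @v1: history=[] -> no version <= 1 -> NONE
READ c @v1: history=[] -> no version <= 1 -> NONE
READ d @v1: history=[] -> no version <= 1 -> NONE
v3: WRITE b=20  (b history now [(3, 20)])
READ c @v1: history=[] -> no version <= 1 -> NONE
v4: WRITE c=9  (c history now [(4, 9)])
READ e @v4: history=[(2, 25)] -> pick v2 -> 25
Read results in order: ['NONE', 'NONE', '26', 'NONE', 'NONE', 'NONE', 'NONE', 'NONE', 'NONE', 'NONE', '25']
NONE count = 9

Answer: 9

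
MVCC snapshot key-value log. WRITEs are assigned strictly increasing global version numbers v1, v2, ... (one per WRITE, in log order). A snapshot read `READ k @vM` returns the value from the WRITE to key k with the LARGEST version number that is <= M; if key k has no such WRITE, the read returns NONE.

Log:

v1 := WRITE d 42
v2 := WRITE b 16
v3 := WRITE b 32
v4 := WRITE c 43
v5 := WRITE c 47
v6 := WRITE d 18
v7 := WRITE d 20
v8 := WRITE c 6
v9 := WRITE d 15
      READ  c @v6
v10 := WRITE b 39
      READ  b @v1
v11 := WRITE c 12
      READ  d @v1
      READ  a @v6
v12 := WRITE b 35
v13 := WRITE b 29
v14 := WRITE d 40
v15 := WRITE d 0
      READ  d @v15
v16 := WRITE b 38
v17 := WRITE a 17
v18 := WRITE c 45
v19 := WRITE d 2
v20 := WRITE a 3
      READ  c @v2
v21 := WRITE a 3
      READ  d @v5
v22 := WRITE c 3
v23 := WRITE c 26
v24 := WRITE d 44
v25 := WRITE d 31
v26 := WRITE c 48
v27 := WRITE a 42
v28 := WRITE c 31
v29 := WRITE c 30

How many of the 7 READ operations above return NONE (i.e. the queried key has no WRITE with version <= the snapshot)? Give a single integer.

v1: WRITE d=42  (d history now [(1, 42)])
v2: WRITE b=16  (b history now [(2, 16)])
v3: WRITE b=32  (b history now [(2, 16), (3, 32)])
v4: WRITE c=43  (c history now [(4, 43)])
v5: WRITE c=47  (c history now [(4, 43), (5, 47)])
v6: WRITE d=18  (d history now [(1, 42), (6, 18)])
v7: WRITE d=20  (d history now [(1, 42), (6, 18), (7, 20)])
v8: WRITE c=6  (c history now [(4, 43), (5, 47), (8, 6)])
v9: WRITE d=15  (d history now [(1, 42), (6, 18), (7, 20), (9, 15)])
READ c @v6: history=[(4, 43), (5, 47), (8, 6)] -> pick v5 -> 47
v10: WRITE b=39  (b history now [(2, 16), (3, 32), (10, 39)])
READ b @v1: history=[(2, 16), (3, 32), (10, 39)] -> no version <= 1 -> NONE
v11: WRITE c=12  (c history now [(4, 43), (5, 47), (8, 6), (11, 12)])
READ d @v1: history=[(1, 42), (6, 18), (7, 20), (9, 15)] -> pick v1 -> 42
READ a @v6: history=[] -> no version <= 6 -> NONE
v12: WRITE b=35  (b history now [(2, 16), (3, 32), (10, 39), (12, 35)])
v13: WRITE b=29  (b history now [(2, 16), (3, 32), (10, 39), (12, 35), (13, 29)])
v14: WRITE d=40  (d history now [(1, 42), (6, 18), (7, 20), (9, 15), (14, 40)])
v15: WRITE d=0  (d history now [(1, 42), (6, 18), (7, 20), (9, 15), (14, 40), (15, 0)])
READ d @v15: history=[(1, 42), (6, 18), (7, 20), (9, 15), (14, 40), (15, 0)] -> pick v15 -> 0
v16: WRITE b=38  (b history now [(2, 16), (3, 32), (10, 39), (12, 35), (13, 29), (16, 38)])
v17: WRITE a=17  (a history now [(17, 17)])
v18: WRITE c=45  (c history now [(4, 43), (5, 47), (8, 6), (11, 12), (18, 45)])
v19: WRITE d=2  (d history now [(1, 42), (6, 18), (7, 20), (9, 15), (14, 40), (15, 0), (19, 2)])
v20: WRITE a=3  (a history now [(17, 17), (20, 3)])
READ c @v2: history=[(4, 43), (5, 47), (8, 6), (11, 12), (18, 45)] -> no version <= 2 -> NONE
v21: WRITE a=3  (a history now [(17, 17), (20, 3), (21, 3)])
READ d @v5: history=[(1, 42), (6, 18), (7, 20), (9, 15), (14, 40), (15, 0), (19, 2)] -> pick v1 -> 42
v22: WRITE c=3  (c history now [(4, 43), (5, 47), (8, 6), (11, 12), (18, 45), (22, 3)])
v23: WRITE c=26  (c history now [(4, 43), (5, 47), (8, 6), (11, 12), (18, 45), (22, 3), (23, 26)])
v24: WRITE d=44  (d history now [(1, 42), (6, 18), (7, 20), (9, 15), (14, 40), (15, 0), (19, 2), (24, 44)])
v25: WRITE d=31  (d history now [(1, 42), (6, 18), (7, 20), (9, 15), (14, 40), (15, 0), (19, 2), (24, 44), (25, 31)])
v26: WRITE c=48  (c history now [(4, 43), (5, 47), (8, 6), (11, 12), (18, 45), (22, 3), (23, 26), (26, 48)])
v27: WRITE a=42  (a history now [(17, 17), (20, 3), (21, 3), (27, 42)])
v28: WRITE c=31  (c history now [(4, 43), (5, 47), (8, 6), (11, 12), (18, 45), (22, 3), (23, 26), (26, 48), (28, 31)])
v29: WRITE c=30  (c history now [(4, 43), (5, 47), (8, 6), (11, 12), (18, 45), (22, 3), (23, 26), (26, 48), (28, 31), (29, 30)])
Read results in order: ['47', 'NONE', '42', 'NONE', '0', 'NONE', '42']
NONE count = 3

Answer: 3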